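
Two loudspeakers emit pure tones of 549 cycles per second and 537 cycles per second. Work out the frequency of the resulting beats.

f_beat = |f₁ − f₂|.
|549 − 537| = 12 Hz.

12 Hz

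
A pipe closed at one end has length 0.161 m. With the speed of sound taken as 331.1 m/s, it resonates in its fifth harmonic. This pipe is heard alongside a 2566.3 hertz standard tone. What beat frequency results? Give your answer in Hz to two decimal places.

4.35 Hz

Closed pipe (odd harmonics): f_n = n·v/(4L) = 5·331.1/(4·0.161) = 2570.6522 Hz.
f_beat = |2570.6522 − 2566.3| = 4.35 Hz.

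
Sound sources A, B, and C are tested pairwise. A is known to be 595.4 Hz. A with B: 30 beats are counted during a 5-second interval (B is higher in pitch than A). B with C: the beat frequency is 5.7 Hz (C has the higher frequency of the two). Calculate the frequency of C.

A–B: Beat frequency = 30/5 = 6 Hz.
B is above A, so f_B = 595.4 + 6 = 601.4 Hz.
C is above B, so f_C = 601.4 + 5.7 = 607.1 Hz.

607.1 Hz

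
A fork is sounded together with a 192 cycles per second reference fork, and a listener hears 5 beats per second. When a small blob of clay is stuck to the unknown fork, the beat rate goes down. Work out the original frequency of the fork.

|f − 192| = 5, so the fork was at either 187 Hz or 197 Hz.
Adding mass to a fork lowers its frequency; the adjustment lowers the fork's frequency.
The beat rate fell, so the adjustment moved the fork toward 192 Hz — it must have started above the reference.

197 Hz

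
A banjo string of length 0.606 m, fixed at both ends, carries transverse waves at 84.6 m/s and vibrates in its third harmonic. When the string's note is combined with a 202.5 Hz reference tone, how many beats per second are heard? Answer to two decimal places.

For a string fixed at both ends, f_n = n·v/(2L) = 3·84.6/(2·0.606) = 209.4059 Hz.
f_beat = |209.4059 − 202.5| = 6.91 Hz.

6.91 Hz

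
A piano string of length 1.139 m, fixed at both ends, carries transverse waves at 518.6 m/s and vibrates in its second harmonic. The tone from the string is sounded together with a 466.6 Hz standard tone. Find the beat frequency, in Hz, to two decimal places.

11.29 Hz

For a string fixed at both ends, f_n = n·v/(2L) = 2·518.6/(2·1.139) = 455.3117 Hz.
f_beat = |455.3117 − 466.6| = 11.29 Hz.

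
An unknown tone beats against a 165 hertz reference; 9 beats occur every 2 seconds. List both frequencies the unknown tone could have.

Beat frequency = 9/2 = 4.5 Hz.
|f − 165| = 4.5, so f = 165 ± 4.5.

160.5 Hz or 169.5 Hz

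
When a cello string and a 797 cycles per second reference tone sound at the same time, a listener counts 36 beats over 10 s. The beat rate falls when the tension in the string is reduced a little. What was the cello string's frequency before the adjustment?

800.6 Hz

Beat frequency = 36/10 = 3.6 Hz.
|f − 797| = 3.6, so the cello string was at either 793.4 Hz or 800.6 Hz.
Lower tension means lower frequency; the adjustment lowers the cello string's frequency.
The beat rate fell, so the adjustment moved the cello string toward 797 Hz — it must have started above the reference.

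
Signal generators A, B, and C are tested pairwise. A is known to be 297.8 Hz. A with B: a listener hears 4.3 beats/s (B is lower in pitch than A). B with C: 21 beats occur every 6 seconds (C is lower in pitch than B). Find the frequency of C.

290 Hz

B is below A, so f_B = 297.8 − 4.3 = 293.5 Hz.
B–C: Beat frequency = 21/6 = 3.5 Hz.
C is below B, so f_C = 293.5 − 3.5 = 290 Hz.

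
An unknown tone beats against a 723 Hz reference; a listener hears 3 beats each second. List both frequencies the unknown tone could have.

|f − 723| = 3, so f = 723 ± 3.

720 Hz or 726 Hz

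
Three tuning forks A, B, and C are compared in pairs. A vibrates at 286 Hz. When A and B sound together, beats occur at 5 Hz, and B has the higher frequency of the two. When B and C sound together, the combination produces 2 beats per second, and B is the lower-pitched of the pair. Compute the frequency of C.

B is above A, so f_B = 286 + 5 = 291 Hz.
C is above B, so f_C = 291 + 2 = 293 Hz.

293 Hz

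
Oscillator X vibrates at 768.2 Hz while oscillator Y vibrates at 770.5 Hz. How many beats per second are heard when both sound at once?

f_beat = |f₁ − f₂|.
|768.2 − 770.5| = 2.3 Hz.

2.3 Hz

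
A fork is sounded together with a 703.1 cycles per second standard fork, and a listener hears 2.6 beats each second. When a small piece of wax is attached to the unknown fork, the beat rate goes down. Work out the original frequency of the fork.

|f − 703.1| = 2.6, so the fork was at either 700.5 Hz or 705.7 Hz.
Loading a fork with wax lowers its frequency; the adjustment lowers the fork's frequency.
The beat rate fell, so the adjustment moved the fork toward 703.1 Hz — it must have started above the reference.

705.7 Hz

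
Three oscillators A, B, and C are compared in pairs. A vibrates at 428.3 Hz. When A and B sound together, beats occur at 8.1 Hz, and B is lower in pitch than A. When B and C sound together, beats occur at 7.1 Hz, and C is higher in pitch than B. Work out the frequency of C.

427.3 Hz

B is below A, so f_B = 428.3 − 8.1 = 420.2 Hz.
C is above B, so f_C = 420.2 + 7.1 = 427.3 Hz.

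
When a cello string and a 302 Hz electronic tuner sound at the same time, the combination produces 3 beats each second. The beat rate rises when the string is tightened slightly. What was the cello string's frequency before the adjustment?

305 Hz

|f − 302| = 3, so the cello string was at either 299 Hz or 305 Hz.
Increasing tension raises a string's frequency; the adjustment raises the cello string's frequency.
The beat rate rose, so the adjustment moved the cello string further from 302 Hz — it was already above the reference.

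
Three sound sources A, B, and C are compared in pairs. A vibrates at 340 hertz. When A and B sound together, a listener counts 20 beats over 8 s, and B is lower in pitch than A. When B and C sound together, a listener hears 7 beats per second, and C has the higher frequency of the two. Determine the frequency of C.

A–B: Beat frequency = 20/8 = 2.5 Hz.
B is below A, so f_B = 340 − 2.5 = 337.5 Hz.
C is above B, so f_C = 337.5 + 7 = 344.5 Hz.

344.5 Hz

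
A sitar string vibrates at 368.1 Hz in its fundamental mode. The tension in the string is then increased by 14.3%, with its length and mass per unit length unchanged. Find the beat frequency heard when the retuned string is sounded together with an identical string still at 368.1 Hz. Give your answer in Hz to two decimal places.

25.44 Hz

For a string, f ∝ √T, so the new frequency is 368.1·√1.143 = 393.5400 Hz.
f_beat = |393.5400 − 368.1| = 25.44 Hz.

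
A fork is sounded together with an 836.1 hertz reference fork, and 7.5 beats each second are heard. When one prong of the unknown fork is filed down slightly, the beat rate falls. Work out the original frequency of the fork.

828.6 Hz

|f − 836.1| = 7.5, so the fork was at either 828.6 Hz or 843.6 Hz.
Filing a prong removes mass and raises the fork's frequency; the adjustment raises the fork's frequency.
The beat rate fell, so the adjustment moved the fork toward 836.1 Hz — it must have started below the reference.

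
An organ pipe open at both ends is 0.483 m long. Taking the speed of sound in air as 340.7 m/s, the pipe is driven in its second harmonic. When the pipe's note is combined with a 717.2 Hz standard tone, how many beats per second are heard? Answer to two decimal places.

Open pipe: f_n = n·v/(2L) = 2·340.7/(2·0.483) = 705.3830 Hz.
f_beat = |705.3830 − 717.2| = 11.82 Hz.

11.82 Hz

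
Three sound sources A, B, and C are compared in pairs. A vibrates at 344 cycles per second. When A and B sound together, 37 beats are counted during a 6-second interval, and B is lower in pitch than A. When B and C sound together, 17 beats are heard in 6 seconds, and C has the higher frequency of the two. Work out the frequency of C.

A–B: Beat frequency = 37/6 = 6.1667 Hz.
B is below A, so f_B = 344 − 6.1667 = 337.8333 Hz.
B–C: Beat frequency = 17/6 = 2.8333 Hz.
C is above B, so f_C = 337.8333 + 2.8333 = 340.6667 Hz.

340.6667 Hz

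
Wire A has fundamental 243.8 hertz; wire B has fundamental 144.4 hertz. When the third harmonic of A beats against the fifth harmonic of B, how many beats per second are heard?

Third harmonic of the first: 3·243.8 = 731.4 Hz.
Fifth harmonic of the second: 5·144.4 = 722.0 Hz.
f_beat = |731.4 − 722.0| = 9.4 Hz.

9.4 Hz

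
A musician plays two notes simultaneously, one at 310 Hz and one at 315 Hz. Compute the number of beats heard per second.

5 Hz

Beats arise from superposition of two nearby frequencies; the beat rate is |f₁ − f₂|.
|310 − 315| = 5 Hz.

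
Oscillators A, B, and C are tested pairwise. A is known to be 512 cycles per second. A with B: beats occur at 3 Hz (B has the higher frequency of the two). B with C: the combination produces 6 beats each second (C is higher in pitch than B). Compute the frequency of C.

521 Hz

B is above A, so f_B = 512 + 3 = 515 Hz.
C is above B, so f_C = 515 + 6 = 521 Hz.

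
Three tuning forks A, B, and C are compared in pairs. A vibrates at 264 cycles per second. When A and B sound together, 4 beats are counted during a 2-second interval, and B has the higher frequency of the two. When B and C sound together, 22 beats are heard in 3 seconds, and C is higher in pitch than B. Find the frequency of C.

273.3333 Hz

A–B: Beat frequency = 4/2 = 2 Hz.
B is above A, so f_B = 264 + 2 = 266 Hz.
B–C: Beat frequency = 22/3 = 7.3333 Hz.
C is above B, so f_C = 266 + 7.3333 = 273.3333 Hz.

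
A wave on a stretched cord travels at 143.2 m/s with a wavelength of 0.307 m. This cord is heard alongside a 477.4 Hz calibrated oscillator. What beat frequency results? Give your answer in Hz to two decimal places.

Source frequency f = v/λ = 143.2/0.307 = 466.4495 Hz.
f_beat = |466.4495 − 477.4| = 10.95 Hz.

10.95 Hz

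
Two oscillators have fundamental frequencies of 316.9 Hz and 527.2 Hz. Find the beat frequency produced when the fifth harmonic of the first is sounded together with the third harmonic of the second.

2.9 Hz

Fifth harmonic of the first: 5·316.9 = 1584.5 Hz.
Third harmonic of the second: 3·527.2 = 1581.6 Hz.
f_beat = |1584.5 − 1581.6| = 2.9 Hz.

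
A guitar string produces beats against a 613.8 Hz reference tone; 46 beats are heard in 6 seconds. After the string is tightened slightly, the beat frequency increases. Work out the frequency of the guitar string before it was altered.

Beat frequency = 46/6 = 7.6667 Hz.
|f − 613.8| = 7.6667, so the guitar string was at either 606.1333 Hz or 621.4667 Hz.
Increasing tension raises a string's frequency; the adjustment raises the guitar string's frequency.
The beat rate rose, so the adjustment moved the guitar string further from 613.8 Hz — it was already above the reference.

621.4667 Hz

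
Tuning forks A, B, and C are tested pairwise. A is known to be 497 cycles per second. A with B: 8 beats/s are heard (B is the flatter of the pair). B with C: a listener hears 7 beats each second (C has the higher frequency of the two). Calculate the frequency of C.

496 Hz

B is below A, so f_B = 497 − 8 = 489 Hz.
C is above B, so f_C = 489 + 7 = 496 Hz.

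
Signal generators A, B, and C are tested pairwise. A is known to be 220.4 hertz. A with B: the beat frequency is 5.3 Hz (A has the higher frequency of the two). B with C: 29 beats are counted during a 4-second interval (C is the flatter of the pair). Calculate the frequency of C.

207.85 Hz

B is below A, so f_B = 220.4 − 5.3 = 215.1 Hz.
B–C: Beat frequency = 29/4 = 7.25 Hz.
C is below B, so f_C = 215.1 − 7.25 = 207.85 Hz.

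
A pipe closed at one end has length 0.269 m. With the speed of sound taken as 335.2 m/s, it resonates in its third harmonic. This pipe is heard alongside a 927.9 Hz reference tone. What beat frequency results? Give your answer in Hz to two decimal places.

6.67 Hz

Closed pipe (odd harmonics): f_n = n·v/(4L) = 3·335.2/(4·0.269) = 934.5725 Hz.
f_beat = |934.5725 − 927.9| = 6.67 Hz.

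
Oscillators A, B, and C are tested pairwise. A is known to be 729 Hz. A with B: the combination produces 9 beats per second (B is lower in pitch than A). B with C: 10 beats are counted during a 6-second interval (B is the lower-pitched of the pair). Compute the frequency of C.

B is below A, so f_B = 729 − 9 = 720 Hz.
B–C: Beat frequency = 10/6 = 1.6667 Hz.
C is above B, so f_C = 720 + 1.6667 = 721.6667 Hz.

721.6667 Hz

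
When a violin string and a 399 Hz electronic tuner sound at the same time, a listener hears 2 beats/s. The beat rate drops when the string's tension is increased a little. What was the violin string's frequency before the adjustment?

397 Hz

|f − 399| = 2, so the violin string was at either 397 Hz or 401 Hz.
Higher tension means higher frequency; the adjustment raises the violin string's frequency.
The beat rate fell, so the adjustment moved the violin string toward 399 Hz — it must have started below the reference.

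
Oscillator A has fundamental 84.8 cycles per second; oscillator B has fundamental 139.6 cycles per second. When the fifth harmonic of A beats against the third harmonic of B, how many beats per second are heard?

Fifth harmonic of the first: 5·84.8 = 424.0 Hz.
Third harmonic of the second: 3·139.6 = 418.8 Hz.
f_beat = |424.0 − 418.8| = 5.2 Hz.

5.2 Hz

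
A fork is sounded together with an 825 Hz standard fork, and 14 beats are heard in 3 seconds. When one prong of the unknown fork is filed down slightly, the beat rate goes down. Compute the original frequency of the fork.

Beat frequency = 14/3 = 4.6667 Hz.
|f − 825| = 4.6667, so the fork was at either 820.3333 Hz or 829.6667 Hz.
Filing a prong removes mass and raises the fork's frequency; the adjustment raises the fork's frequency.
The beat rate fell, so the adjustment moved the fork toward 825 Hz — it must have started below the reference.

820.3333 Hz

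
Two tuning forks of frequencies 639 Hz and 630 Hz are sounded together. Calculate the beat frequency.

9 Hz

f_beat = |f₁ − f₂|.
|639 − 630| = 9 Hz.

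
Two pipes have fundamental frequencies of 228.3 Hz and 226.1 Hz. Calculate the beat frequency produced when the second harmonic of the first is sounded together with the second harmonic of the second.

Second harmonic of the first: 2·228.3 = 456.6 Hz.
Second harmonic of the second: 2·226.1 = 452.2 Hz.
f_beat = |456.6 − 452.2| = 4.4 Hz.

4.4 Hz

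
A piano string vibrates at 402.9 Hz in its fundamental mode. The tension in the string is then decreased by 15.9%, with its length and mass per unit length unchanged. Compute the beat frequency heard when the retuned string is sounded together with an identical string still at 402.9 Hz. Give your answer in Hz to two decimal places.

For a string, f ∝ √T, so the new frequency is 402.9·√0.841 = 369.4837 Hz.
f_beat = |369.4837 − 402.9| = 33.42 Hz.

33.42 Hz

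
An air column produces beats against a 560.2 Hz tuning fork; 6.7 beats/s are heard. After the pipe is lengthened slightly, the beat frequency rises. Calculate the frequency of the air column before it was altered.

553.5 Hz

|f − 560.2| = 6.7, so the air column was at either 553.5 Hz or 566.9 Hz.
A longer pipe has a lower fundamental; the adjustment lowers the air column's frequency.
The beat rate rose, so the adjustment moved the air column further from 560.2 Hz — it was already below the reference.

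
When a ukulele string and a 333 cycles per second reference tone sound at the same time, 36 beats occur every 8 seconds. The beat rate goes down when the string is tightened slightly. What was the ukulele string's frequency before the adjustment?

Beat frequency = 36/8 = 4.5 Hz.
|f − 333| = 4.5, so the ukulele string was at either 328.5 Hz or 337.5 Hz.
Increasing tension raises a string's frequency; the adjustment raises the ukulele string's frequency.
The beat rate fell, so the adjustment moved the ukulele string toward 333 Hz — it must have started below the reference.

328.5 Hz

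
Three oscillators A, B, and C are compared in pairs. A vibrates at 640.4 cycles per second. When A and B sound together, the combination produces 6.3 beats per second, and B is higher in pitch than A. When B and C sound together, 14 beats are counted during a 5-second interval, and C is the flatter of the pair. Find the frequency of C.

B is above A, so f_B = 640.4 + 6.3 = 646.7 Hz.
B–C: Beat frequency = 14/5 = 2.8 Hz.
C is below B, so f_C = 646.7 − 2.8 = 643.9 Hz.

643.9 Hz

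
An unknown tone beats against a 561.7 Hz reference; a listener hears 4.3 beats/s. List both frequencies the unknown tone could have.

557.4 Hz or 566 Hz

|f − 561.7| = 4.3, so f = 561.7 ± 4.3.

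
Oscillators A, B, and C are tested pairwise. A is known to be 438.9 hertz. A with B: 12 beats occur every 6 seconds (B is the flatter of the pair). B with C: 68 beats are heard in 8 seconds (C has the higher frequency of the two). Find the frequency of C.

A–B: Beat frequency = 12/6 = 2 Hz.
B is below A, so f_B = 438.9 − 2 = 436.9 Hz.
B–C: Beat frequency = 68/8 = 8.5 Hz.
C is above B, so f_C = 436.9 + 8.5 = 445.4 Hz.

445.4 Hz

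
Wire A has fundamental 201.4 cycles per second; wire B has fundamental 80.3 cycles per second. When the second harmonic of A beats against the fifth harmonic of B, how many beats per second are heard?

Second harmonic of the first: 2·201.4 = 402.8 Hz.
Fifth harmonic of the second: 5·80.3 = 401.5 Hz.
f_beat = |402.8 − 401.5| = 1.3 Hz.

1.3 Hz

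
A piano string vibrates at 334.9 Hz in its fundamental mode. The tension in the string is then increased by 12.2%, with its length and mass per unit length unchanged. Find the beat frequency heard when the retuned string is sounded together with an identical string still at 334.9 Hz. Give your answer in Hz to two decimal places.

19.84 Hz

For a string, f ∝ √T, so the new frequency is 334.9·√1.122 = 354.7412 Hz.
f_beat = |354.7412 − 334.9| = 19.84 Hz.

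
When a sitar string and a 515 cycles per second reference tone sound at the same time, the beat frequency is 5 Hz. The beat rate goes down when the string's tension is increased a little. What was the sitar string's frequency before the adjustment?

|f − 515| = 5, so the sitar string was at either 510 Hz or 520 Hz.
Higher tension means higher frequency; the adjustment raises the sitar string's frequency.
The beat rate fell, so the adjustment moved the sitar string toward 515 Hz — it must have started below the reference.

510 Hz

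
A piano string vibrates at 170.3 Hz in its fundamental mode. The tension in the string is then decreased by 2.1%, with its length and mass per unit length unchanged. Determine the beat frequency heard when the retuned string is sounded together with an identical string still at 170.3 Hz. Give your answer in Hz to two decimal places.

1.80 Hz

For a string, f ∝ √T, so the new frequency is 170.3·√0.979 = 168.5024 Hz.
f_beat = |168.5024 − 170.3| = 1.80 Hz.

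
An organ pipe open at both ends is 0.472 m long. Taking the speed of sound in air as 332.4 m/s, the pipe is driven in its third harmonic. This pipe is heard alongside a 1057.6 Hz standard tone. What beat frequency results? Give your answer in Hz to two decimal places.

Open pipe: f_n = n·v/(2L) = 3·332.4/(2·0.472) = 1056.3559 Hz.
f_beat = |1056.3559 − 1057.6| = 1.24 Hz.

1.24 Hz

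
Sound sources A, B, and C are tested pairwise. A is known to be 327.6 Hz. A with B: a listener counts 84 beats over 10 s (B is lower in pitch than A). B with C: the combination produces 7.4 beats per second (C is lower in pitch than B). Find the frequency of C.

311.8 Hz

A–B: Beat frequency = 84/10 = 8.4 Hz.
B is below A, so f_B = 327.6 − 8.4 = 319.2 Hz.
C is below B, so f_C = 319.2 − 7.4 = 311.8 Hz.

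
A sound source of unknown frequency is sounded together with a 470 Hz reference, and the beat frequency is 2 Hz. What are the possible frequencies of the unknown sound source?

|f − 470| = 2, so f = 470 ± 2.

468 Hz or 472 Hz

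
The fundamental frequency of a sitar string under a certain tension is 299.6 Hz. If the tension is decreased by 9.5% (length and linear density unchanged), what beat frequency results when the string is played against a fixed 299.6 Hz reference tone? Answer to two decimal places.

14.59 Hz

For a string, f ∝ √T, so the new frequency is 299.6·√0.905 = 285.0139 Hz.
f_beat = |285.0139 − 299.6| = 14.59 Hz.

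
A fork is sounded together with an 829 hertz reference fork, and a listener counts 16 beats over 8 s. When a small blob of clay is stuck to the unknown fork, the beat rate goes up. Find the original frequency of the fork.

Beat frequency = 16/8 = 2 Hz.
|f − 829| = 2, so the fork was at either 827 Hz or 831 Hz.
Adding mass to a fork lowers its frequency; the adjustment lowers the fork's frequency.
The beat rate rose, so the adjustment moved the fork further from 829 Hz — it was already below the reference.

827 Hz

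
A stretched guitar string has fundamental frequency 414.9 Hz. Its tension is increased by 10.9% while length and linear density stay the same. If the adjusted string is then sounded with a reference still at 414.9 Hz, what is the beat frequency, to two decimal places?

22.03 Hz

For a string, f ∝ √T, so the new frequency is 414.9·√1.109 = 436.9273 Hz.
f_beat = |436.9273 − 414.9| = 22.03 Hz.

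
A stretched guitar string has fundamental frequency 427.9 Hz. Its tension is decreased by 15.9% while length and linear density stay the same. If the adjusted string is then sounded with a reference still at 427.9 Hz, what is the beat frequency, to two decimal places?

For a string, f ∝ √T, so the new frequency is 427.9·√0.841 = 392.4102 Hz.
f_beat = |392.4102 − 427.9| = 35.49 Hz.

35.49 Hz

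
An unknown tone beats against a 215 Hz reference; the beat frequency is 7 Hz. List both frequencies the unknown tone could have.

208 Hz or 222 Hz

|f − 215| = 7, so f = 215 ± 7.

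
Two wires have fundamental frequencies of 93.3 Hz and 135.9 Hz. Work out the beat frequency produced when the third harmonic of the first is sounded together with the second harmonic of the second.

Third harmonic of the first: 3·93.3 = 279.9 Hz.
Second harmonic of the second: 2·135.9 = 271.8 Hz.
f_beat = |279.9 − 271.8| = 8.1 Hz.

8.1 Hz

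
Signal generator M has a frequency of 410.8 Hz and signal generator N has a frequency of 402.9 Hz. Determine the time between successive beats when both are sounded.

0.127 s

f_beat = |410.8 − 402.9| = 7.9 Hz.
Beat period T = 1 / f_beat = 1 / 7.9 s.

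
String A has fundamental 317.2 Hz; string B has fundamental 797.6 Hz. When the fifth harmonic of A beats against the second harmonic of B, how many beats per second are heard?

Fifth harmonic of the first: 5·317.2 = 1586.0 Hz.
Second harmonic of the second: 2·797.6 = 1595.2 Hz.
f_beat = |1586.0 − 1595.2| = 9.2 Hz.

9.2 Hz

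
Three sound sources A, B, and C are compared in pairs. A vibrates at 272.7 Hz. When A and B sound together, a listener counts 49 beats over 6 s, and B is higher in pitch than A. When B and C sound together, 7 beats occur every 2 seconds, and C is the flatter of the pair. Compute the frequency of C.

A–B: Beat frequency = 49/6 = 8.1667 Hz.
B is above A, so f_B = 272.7 + 8.1667 = 280.8667 Hz.
B–C: Beat frequency = 7/2 = 3.5 Hz.
C is below B, so f_C = 280.8667 − 3.5 = 277.3667 Hz.

277.3667 Hz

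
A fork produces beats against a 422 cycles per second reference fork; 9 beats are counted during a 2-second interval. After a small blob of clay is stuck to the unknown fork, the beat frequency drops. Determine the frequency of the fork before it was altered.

Beat frequency = 9/2 = 4.5 Hz.
|f − 422| = 4.5, so the fork was at either 417.5 Hz or 426.5 Hz.
Adding mass to a fork lowers its frequency; the adjustment lowers the fork's frequency.
The beat rate fell, so the adjustment moved the fork toward 422 Hz — it must have started above the reference.

426.5 Hz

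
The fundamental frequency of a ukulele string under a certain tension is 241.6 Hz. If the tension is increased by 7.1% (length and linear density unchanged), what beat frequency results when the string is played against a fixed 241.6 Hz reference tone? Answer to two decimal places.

For a string, f ∝ √T, so the new frequency is 241.6·√1.071 = 250.0297 Hz.
f_beat = |250.0297 − 241.6| = 8.43 Hz.

8.43 Hz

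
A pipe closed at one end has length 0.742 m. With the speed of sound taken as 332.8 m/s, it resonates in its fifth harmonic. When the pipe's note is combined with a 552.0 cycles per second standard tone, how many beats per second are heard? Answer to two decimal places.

8.65 Hz

Closed pipe (odd harmonics): f_n = n·v/(4L) = 5·332.8/(4·0.742) = 560.6469 Hz.
f_beat = |560.6469 − 552.0| = 8.65 Hz.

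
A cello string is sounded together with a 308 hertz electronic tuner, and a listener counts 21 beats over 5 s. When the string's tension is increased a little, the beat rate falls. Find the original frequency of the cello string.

303.8 Hz

Beat frequency = 21/5 = 4.2 Hz.
|f − 308| = 4.2, so the cello string was at either 303.8 Hz or 312.2 Hz.
Higher tension means higher frequency; the adjustment raises the cello string's frequency.
The beat rate fell, so the adjustment moved the cello string toward 308 Hz — it must have started below the reference.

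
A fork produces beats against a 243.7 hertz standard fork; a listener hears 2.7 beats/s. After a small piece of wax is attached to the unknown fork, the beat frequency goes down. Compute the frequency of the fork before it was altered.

|f − 243.7| = 2.7, so the fork was at either 241 Hz or 246.4 Hz.
Loading a fork with wax lowers its frequency; the adjustment lowers the fork's frequency.
The beat rate fell, so the adjustment moved the fork toward 243.7 Hz — it must have started above the reference.

246.4 Hz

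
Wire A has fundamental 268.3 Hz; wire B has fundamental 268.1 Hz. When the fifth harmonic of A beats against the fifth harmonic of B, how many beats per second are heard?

Fifth harmonic of the first: 5·268.3 = 1341.5 Hz.
Fifth harmonic of the second: 5·268.1 = 1340.5 Hz.
f_beat = |1341.5 − 1340.5| = 1.0 Hz.

1.0 Hz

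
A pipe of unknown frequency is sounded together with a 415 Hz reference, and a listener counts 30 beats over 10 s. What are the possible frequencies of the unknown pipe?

Beat frequency = 30/10 = 3 Hz.
|f − 415| = 3, so f = 415 ± 3.

412 Hz or 418 Hz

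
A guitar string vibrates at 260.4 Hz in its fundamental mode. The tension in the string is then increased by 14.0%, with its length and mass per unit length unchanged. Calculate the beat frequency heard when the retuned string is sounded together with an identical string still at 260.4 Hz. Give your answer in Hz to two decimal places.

17.63 Hz

For a string, f ∝ √T, so the new frequency is 260.4·√1.140 = 278.0311 Hz.
f_beat = |278.0311 − 260.4| = 17.63 Hz.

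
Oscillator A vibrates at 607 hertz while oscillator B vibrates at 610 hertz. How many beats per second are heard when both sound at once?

3 Hz

f_beat = |f₁ − f₂|.
|607 − 610| = 3 Hz.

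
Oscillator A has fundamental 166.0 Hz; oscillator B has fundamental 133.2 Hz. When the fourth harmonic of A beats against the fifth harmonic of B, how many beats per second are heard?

2.0 Hz

Fourth harmonic of the first: 4·166.0 = 664.0 Hz.
Fifth harmonic of the second: 5·133.2 = 666.0 Hz.
f_beat = |664.0 − 666.0| = 2.0 Hz.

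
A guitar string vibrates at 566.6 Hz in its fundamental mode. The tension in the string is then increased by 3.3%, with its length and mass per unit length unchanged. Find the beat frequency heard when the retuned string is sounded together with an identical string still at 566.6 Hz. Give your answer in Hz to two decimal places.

9.27 Hz

For a string, f ∝ √T, so the new frequency is 566.6·√1.033 = 575.8730 Hz.
f_beat = |575.8730 − 566.6| = 9.27 Hz.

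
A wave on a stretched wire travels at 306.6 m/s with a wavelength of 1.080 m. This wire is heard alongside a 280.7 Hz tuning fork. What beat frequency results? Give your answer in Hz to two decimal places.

3.19 Hz

Source frequency f = v/λ = 306.6/1.080 = 283.8889 Hz.
f_beat = |283.8889 − 280.7| = 3.19 Hz.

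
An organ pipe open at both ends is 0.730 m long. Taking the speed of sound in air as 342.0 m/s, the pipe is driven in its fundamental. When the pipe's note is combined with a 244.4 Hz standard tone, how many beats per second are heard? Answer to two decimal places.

Open pipe: f_n = n·v/(2L) = 1·342.0/(2·0.730) = 234.2466 Hz.
f_beat = |234.2466 − 244.4| = 10.15 Hz.

10.15 Hz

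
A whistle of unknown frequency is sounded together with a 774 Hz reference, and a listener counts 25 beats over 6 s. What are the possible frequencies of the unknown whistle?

769.8333 Hz or 778.1667 Hz

Beat frequency = 25/6 = 4.1667 Hz.
|f − 774| = 4.1667, so f = 774 ± 4.1667.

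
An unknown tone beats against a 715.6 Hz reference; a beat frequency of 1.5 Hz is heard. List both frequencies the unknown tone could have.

|f − 715.6| = 1.5, so f = 715.6 ± 1.5.

714.1 Hz or 717.1 Hz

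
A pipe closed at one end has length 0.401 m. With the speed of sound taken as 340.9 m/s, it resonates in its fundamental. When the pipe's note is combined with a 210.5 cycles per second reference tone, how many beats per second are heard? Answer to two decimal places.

2.03 Hz

Closed pipe (odd harmonics): f_n = n·v/(4L) = 1·340.9/(4·0.401) = 212.5312 Hz.
f_beat = |212.5312 − 210.5| = 2.03 Hz.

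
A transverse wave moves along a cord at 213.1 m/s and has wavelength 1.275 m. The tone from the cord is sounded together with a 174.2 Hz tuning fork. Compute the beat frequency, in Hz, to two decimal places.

7.06 Hz

Source frequency f = v/λ = 213.1/1.275 = 167.1373 Hz.
f_beat = |167.1373 − 174.2| = 7.06 Hz.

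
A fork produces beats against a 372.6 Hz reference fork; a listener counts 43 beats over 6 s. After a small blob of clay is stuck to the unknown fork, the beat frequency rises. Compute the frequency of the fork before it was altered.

Beat frequency = 43/6 = 7.1667 Hz.
|f − 372.6| = 7.1667, so the fork was at either 365.4333 Hz or 379.7667 Hz.
Adding mass to a fork lowers its frequency; the adjustment lowers the fork's frequency.
The beat rate rose, so the adjustment moved the fork further from 372.6 Hz — it was already below the reference.

365.4333 Hz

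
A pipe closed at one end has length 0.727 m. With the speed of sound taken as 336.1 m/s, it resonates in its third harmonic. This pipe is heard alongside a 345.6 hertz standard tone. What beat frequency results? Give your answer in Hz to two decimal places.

1.13 Hz

Closed pipe (odd harmonics): f_n = n·v/(4L) = 3·336.1/(4·0.727) = 346.7331 Hz.
f_beat = |346.7331 − 345.6| = 1.13 Hz.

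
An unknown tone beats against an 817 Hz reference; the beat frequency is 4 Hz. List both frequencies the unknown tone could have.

813 Hz or 821 Hz

|f − 817| = 4, so f = 817 ± 4.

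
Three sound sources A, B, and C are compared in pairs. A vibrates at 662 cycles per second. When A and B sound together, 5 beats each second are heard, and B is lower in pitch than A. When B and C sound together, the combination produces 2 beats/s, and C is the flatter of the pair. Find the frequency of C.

B is below A, so f_B = 662 − 5 = 657 Hz.
C is below B, so f_C = 657 − 2 = 655 Hz.

655 Hz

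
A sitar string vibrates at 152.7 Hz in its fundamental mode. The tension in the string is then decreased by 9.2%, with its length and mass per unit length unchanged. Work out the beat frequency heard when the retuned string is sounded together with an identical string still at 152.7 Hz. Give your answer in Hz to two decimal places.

For a string, f ∝ √T, so the new frequency is 152.7·√0.908 = 145.5064 Hz.
f_beat = |145.5064 − 152.7| = 7.19 Hz.

7.19 Hz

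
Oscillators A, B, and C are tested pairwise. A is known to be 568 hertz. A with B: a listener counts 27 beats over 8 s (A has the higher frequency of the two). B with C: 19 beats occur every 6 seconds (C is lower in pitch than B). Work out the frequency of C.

A–B: Beat frequency = 27/8 = 3.375 Hz.
B is below A, so f_B = 568 − 3.375 = 564.625 Hz.
B–C: Beat frequency = 19/6 = 3.1667 Hz.
C is below B, so f_C = 564.625 − 3.1667 = 561.4583 Hz.

561.4583 Hz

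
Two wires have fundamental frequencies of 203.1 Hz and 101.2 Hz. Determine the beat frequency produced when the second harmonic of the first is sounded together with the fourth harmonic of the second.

1.4 Hz

Second harmonic of the first: 2·203.1 = 406.2 Hz.
Fourth harmonic of the second: 4·101.2 = 404.8 Hz.
f_beat = |406.2 − 404.8| = 1.4 Hz.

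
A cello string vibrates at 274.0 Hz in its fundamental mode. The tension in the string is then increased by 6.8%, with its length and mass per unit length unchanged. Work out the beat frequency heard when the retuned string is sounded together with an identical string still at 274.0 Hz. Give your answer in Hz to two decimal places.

For a string, f ∝ √T, so the new frequency is 274.0·√1.068 = 283.1628 Hz.
f_beat = |283.1628 − 274.0| = 9.16 Hz.

9.16 Hz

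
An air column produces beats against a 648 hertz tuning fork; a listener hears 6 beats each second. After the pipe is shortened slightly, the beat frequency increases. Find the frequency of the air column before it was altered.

654 Hz

|f − 648| = 6, so the air column was at either 642 Hz or 654 Hz.
A shorter pipe has a higher fundamental; the adjustment raises the air column's frequency.
The beat rate rose, so the adjustment moved the air column further from 648 Hz — it was already above the reference.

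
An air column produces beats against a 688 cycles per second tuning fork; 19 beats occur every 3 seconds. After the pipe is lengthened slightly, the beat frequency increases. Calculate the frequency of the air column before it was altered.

Beat frequency = 19/3 = 6.3333 Hz.
|f − 688| = 6.3333, so the air column was at either 681.6667 Hz or 694.3333 Hz.
A longer pipe has a lower fundamental; the adjustment lowers the air column's frequency.
The beat rate rose, so the adjustment moved the air column further from 688 Hz — it was already below the reference.

681.6667 Hz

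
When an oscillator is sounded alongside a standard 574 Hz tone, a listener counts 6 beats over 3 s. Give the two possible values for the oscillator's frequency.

Beat frequency = 6/3 = 2 Hz.
|f − 574| = 2, so f = 574 ± 2.

572 Hz or 576 Hz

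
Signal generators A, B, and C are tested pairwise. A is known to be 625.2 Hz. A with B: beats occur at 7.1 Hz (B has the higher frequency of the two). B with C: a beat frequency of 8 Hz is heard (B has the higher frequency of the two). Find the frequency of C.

B is above A, so f_B = 625.2 + 7.1 = 632.3 Hz.
C is below B, so f_C = 632.3 − 8 = 624.3 Hz.

624.3 Hz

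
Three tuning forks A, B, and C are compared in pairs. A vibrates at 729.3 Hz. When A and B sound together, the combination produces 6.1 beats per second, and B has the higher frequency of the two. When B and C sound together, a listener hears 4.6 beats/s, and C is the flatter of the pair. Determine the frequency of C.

730.8 Hz

B is above A, so f_B = 729.3 + 6.1 = 735.4 Hz.
C is below B, so f_C = 735.4 − 4.6 = 730.8 Hz.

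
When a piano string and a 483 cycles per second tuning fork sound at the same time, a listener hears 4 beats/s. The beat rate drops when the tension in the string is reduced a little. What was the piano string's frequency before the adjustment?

487 Hz

|f − 483| = 4, so the piano string was at either 479 Hz or 487 Hz.
Lower tension means lower frequency; the adjustment lowers the piano string's frequency.
The beat rate fell, so the adjustment moved the piano string toward 483 Hz — it must have started above the reference.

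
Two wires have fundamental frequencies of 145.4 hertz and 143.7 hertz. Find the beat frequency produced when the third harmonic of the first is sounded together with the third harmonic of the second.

Third harmonic of the first: 3·145.4 = 436.2 Hz.
Third harmonic of the second: 3·143.7 = 431.1 Hz.
f_beat = |436.2 − 431.1| = 5.1 Hz.

5.1 Hz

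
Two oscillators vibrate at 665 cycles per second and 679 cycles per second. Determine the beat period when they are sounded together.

f_beat = |665 − 679| = 14 Hz.
Beat period T = 1 / f_beat = 1 / 14 s.

0.071 s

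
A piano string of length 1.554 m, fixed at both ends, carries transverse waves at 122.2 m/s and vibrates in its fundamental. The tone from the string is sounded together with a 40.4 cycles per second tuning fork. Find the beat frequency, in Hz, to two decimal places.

For a string fixed at both ends, f_n = n·v/(2L) = 1·122.2/(2·1.554) = 39.3179 Hz.
f_beat = |39.3179 − 40.4| = 1.08 Hz.

1.08 Hz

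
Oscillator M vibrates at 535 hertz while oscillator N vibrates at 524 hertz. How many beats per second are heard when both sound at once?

The beat frequency equals the magnitude of the frequency difference.
|535 − 524| = 11 Hz.

11 Hz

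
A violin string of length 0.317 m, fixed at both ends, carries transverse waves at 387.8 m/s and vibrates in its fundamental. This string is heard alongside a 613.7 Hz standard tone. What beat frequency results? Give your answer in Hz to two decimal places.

For a string fixed at both ends, f_n = n·v/(2L) = 1·387.8/(2·0.317) = 611.6719 Hz.
f_beat = |611.6719 − 613.7| = 2.03 Hz.

2.03 Hz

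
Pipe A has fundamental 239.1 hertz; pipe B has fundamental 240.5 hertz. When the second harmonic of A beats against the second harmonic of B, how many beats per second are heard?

Second harmonic of the first: 2·239.1 = 478.2 Hz.
Second harmonic of the second: 2·240.5 = 481.0 Hz.
f_beat = |478.2 − 481.0| = 2.8 Hz.

2.8 Hz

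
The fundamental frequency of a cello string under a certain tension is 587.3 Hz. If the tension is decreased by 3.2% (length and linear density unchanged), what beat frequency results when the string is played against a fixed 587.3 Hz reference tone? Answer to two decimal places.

9.47 Hz

For a string, f ∝ √T, so the new frequency is 587.3·√0.968 = 577.8268 Hz.
f_beat = |577.8268 − 587.3| = 9.47 Hz.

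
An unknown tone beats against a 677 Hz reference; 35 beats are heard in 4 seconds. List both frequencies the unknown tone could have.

Beat frequency = 35/4 = 8.75 Hz.
|f − 677| = 8.75, so f = 677 ± 8.75.

668.25 Hz or 685.75 Hz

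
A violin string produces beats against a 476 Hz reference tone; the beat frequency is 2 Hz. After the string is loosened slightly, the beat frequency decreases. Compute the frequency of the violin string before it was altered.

|f − 476| = 2, so the violin string was at either 474 Hz or 478 Hz.
Reducing tension lowers a string's frequency; the adjustment lowers the violin string's frequency.
The beat rate fell, so the adjustment moved the violin string toward 476 Hz — it must have started above the reference.

478 Hz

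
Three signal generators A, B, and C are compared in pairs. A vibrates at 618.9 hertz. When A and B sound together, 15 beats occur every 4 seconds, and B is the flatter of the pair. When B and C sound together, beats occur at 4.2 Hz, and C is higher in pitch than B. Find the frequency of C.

619.35 Hz

A–B: Beat frequency = 15/4 = 3.75 Hz.
B is below A, so f_B = 618.9 − 3.75 = 615.15 Hz.
C is above B, so f_C = 615.15 + 4.2 = 619.35 Hz.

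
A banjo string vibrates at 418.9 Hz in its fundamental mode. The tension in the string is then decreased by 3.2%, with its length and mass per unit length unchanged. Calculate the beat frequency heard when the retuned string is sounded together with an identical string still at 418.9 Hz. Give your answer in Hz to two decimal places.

6.76 Hz

For a string, f ∝ √T, so the new frequency is 418.9·√0.968 = 412.1431 Hz.
f_beat = |412.1431 − 418.9| = 6.76 Hz.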